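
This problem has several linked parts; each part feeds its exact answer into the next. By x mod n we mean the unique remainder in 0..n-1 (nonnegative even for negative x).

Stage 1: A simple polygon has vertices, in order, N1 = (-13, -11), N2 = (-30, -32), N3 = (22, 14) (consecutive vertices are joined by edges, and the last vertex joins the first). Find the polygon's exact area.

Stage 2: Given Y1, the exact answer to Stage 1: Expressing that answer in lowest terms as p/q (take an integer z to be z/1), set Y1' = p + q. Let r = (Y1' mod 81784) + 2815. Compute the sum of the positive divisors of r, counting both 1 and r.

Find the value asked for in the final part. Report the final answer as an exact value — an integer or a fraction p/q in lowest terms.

Stage 1: cross terms: (-13*-32 - -30*-11)=86, (-30*14 - 22*-32)=284, (22*-11 - -13*14)=-60; twice the area = |310| = 310; area = 155; answer 155
Stage 2: Y1 = 155; threaded value p + q = 156; r = 2971; 2971 is prime, so its only divisors are 1 and 2971; sigma = 1 + 2971 = 2972; answer 2972

2972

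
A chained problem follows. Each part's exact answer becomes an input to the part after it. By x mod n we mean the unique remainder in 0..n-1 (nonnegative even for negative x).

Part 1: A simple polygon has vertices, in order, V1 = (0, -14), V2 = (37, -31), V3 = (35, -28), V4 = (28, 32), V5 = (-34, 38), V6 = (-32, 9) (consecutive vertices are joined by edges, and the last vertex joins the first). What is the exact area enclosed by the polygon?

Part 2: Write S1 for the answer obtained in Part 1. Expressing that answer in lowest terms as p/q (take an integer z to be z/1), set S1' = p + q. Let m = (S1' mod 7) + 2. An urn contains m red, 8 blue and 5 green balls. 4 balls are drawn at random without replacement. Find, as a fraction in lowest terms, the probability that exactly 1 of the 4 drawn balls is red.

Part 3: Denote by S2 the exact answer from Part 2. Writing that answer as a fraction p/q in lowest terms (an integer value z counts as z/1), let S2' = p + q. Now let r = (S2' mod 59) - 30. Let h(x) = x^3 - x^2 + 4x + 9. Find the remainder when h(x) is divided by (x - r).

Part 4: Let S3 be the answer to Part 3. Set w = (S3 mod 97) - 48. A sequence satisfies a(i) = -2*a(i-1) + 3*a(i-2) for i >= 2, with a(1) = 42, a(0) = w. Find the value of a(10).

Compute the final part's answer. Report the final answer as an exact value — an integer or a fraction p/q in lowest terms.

-546189

Part 1: cross terms: (0*-31 - 37*-14)=518, (37*-28 - 35*-31)=49, (35*32 - 28*-28)=1904, (28*38 - -34*32)=2152, (-34*9 - -32*38)=910, (-32*-14 - 0*9)=448; twice the area = |5981| = 5981; area = 5981/2; answer 5981/2
Part 2: S1 = 5981/2; threaded value p + q = 5983; m = 7; total draws C(20,4) = 4845; favorable C(7,1)*C(13,3) = 2002; P = 2002/4845; answer 2002/4845
Part 3: S2 = 2002/4845; threaded value p + q = 6847; r = -27; remainder = value at the root: 1*(-27)^3 - 1*(-27)^2 + 4*(-27)^1 + 9 = (-19683) + (-729) + (-108) + (9) = -20511; answer -20511
Part 4: S3 = -20511; w = 5; a(2) = -2*(42) + 3*(5) = -69; iterating: a(2)=-69, a(3)=264, a(4)=-735, a(5)=2262, a(6)=-6729, a(7)=20244, a(8)=-60675, a(9)=182082, a(10)=-546189; answer -546189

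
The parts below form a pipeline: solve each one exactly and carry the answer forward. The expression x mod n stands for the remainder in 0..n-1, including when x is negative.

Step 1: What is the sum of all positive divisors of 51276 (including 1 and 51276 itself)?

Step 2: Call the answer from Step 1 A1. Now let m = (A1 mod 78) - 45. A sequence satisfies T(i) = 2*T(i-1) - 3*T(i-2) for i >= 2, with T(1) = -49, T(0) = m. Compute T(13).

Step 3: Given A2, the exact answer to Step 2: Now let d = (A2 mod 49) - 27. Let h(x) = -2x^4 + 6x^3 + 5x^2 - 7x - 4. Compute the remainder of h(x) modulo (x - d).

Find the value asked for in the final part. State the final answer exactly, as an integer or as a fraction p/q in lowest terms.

-173470

Step 1: 51276 = 2^2 * 3 * 4273; sigma = (1 + 2 + 4) * (1 + 3) * (1 + 4273) = 7 * 4 * 4274 = 119672; answer 119672
Step 2: A1 = 119672; m = -25; T(2) = 2*(-49) - 3*(-25) = -23; iterating: T(2)=-23, T(3)=101, T(4)=271, T(5)=239, T(6)=-335, T(7)=-1387, T(8)=-1769, T(9)=623, T(10)=6553, T(11)=11237, T(12)=2815, T(13)=-28081; answer -28081
Step 3: A2 = -28081; d = 18; remainder = value at the root: -2*(18)^4 + 6*(18)^3 + 5*(18)^2 - 7*(18)^1 - 4 = (-209952) + (34992) + (1620) + (-126) + (-4) = -173470; answer -173470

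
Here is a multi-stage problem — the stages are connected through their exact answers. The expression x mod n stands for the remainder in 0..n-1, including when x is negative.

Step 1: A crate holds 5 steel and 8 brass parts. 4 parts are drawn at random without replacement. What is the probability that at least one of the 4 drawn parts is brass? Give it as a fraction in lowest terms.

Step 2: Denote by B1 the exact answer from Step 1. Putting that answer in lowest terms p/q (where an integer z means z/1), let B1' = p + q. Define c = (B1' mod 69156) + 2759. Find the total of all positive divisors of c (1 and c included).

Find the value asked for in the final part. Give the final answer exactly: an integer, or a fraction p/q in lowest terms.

Step 1: total draws C(13,4) = 715; complement C(5,4) = 5; favorable 715 - 5 = 710; P = 142/143; answer 142/143
Step 2: B1 = 142/143; threaded value p + q = 285; c = 3044; 3044 = 2^2 * 761; sigma = (1 + 2 + 4) * (1 + 761) = 7 * 762 = 5334; answer 5334

5334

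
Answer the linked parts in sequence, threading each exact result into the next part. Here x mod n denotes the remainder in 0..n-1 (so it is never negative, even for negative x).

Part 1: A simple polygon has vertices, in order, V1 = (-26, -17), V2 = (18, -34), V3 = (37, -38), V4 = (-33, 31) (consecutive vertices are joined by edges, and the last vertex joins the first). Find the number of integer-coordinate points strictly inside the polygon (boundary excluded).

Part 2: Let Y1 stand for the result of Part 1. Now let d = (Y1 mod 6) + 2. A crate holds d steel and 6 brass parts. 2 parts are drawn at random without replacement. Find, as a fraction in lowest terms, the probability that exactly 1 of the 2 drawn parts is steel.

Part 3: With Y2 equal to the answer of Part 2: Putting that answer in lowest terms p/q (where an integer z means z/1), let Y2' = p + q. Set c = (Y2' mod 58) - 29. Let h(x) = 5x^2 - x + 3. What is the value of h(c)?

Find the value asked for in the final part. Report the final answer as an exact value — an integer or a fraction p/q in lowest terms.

Part 1: cross terms: (-26*-34 - 18*-17)=1190, (18*-38 - 37*-34)=574, (37*31 - -33*-38)=-107, (-33*-17 - -26*31)=1367; twice the area = |3024| = 3024; area = 1512; boundary points = 1 + 1 + 1 + 1 = 4; strictly interior points = area - boundary/2 + 1 = 1511; answer 1511
Part 2: Y1 = 1511; d = 7; total draws C(13,2) = 78; favorable C(7,1)*C(6,1) = 42; P = 7/13; answer 7/13
Part 3: Y2 = 7/13; threaded value p + q = 20; c = -9; 5*(-9)^2 - 1*(-9)^1 + 3 = (405) + (9) + (3) = 417; answer 417

417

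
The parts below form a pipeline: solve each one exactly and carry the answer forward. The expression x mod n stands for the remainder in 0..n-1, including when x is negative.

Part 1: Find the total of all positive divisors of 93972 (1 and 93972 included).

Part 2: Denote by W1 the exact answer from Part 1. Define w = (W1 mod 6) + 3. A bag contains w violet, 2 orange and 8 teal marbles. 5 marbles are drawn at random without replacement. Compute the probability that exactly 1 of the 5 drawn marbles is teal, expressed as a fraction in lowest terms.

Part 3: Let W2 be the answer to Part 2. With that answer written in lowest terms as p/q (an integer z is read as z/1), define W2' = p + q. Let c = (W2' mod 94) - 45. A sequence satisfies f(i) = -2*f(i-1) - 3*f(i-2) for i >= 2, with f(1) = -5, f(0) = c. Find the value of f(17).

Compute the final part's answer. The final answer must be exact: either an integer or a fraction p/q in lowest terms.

Part 1: 93972 = 2^2 * 3 * 41 * 191; sigma = (1 + 2 + 4) * (1 + 3) * (1 + 41) * (1 + 191) = 7 * 4 * 42 * 192 = 225792; answer 225792
Part 2: W1 = 225792; w = 3; total draws C(13,5) = 1287; favorable C(8,1)*C(5,4) = 40; P = 40/1287; answer 40/1287
Part 3: W2 = 40/1287; threaded value p + q = 1327; c = -34; f(2) = -2*(-5) - 3*(-34) = 112; iterating: f(2)=112, f(3)=-209, f(4)=82, f(5)=463, f(6)=-1172, f(7)=955, f(8)=1606, f(9)=-6077, f(10)=7336, f(11)=3559, f(12)=-29126, f(13)=47575, f(14)=-7772, f(15)=-127181, f(16)=277678, f(17)=-173813; answer -173813

-173813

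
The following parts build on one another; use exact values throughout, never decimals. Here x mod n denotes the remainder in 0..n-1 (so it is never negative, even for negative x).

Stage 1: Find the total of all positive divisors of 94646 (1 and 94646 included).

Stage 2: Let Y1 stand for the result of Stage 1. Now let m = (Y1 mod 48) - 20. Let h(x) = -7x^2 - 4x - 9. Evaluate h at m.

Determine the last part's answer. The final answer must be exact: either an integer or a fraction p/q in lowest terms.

Stage 1: 94646 = 2 * 37 * 1279; sigma = (1 + 2) * (1 + 37) * (1 + 1279) = 3 * 38 * 1280 = 145920; answer 145920
Stage 2: Y1 = 145920; m = -20; -7*(-20)^2 - 4*(-20)^1 - 9 = (-2800) + (80) + (-9) = -2729; answer -2729

-2729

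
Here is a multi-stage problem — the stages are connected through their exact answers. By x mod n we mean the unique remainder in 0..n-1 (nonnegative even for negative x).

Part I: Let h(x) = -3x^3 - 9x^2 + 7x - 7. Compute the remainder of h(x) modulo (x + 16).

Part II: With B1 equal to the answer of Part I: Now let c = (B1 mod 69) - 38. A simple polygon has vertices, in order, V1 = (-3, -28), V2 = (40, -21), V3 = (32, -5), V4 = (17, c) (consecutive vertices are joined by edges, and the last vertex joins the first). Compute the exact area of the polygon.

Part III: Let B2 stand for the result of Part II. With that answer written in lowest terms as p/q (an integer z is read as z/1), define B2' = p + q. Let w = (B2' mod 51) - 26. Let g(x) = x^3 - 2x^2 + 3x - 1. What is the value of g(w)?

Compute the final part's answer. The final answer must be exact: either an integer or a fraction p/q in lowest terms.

Part I: remainder = value at the root: -3*(-16)^3 - 9*(-16)^2 + 7*(-16)^1 - 7 = (12288) + (-2304) + (-112) + (-7) = 9865; answer 9865
Part II: B1 = 9865; c = 29; cross terms: (-3*-21 - 40*-28)=1183, (40*-5 - 32*-21)=472, (32*29 - 17*-5)=1013, (17*-28 - -3*29)=-389; twice the area = |2279| = 2279; area = 2279/2; answer 2279/2
Part III: B2 = 2279/2; threaded value p + q = 2281; w = 11; 1*(11)^3 - 2*(11)^2 + 3*(11)^1 - 1 = (1331) + (-242) + (33) + (-1) = 1121; answer 1121

1121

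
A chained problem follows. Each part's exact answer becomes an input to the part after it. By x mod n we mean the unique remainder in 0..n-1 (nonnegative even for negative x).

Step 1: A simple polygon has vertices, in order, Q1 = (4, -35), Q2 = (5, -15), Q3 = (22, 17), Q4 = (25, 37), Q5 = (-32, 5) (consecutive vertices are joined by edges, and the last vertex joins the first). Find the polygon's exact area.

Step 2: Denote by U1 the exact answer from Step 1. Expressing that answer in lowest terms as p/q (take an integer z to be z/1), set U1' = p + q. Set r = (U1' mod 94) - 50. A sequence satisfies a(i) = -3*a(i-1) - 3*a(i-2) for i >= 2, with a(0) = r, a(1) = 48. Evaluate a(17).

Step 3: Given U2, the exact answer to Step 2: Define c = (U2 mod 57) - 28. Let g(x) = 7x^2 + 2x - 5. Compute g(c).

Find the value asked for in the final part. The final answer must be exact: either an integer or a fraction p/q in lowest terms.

99

Step 1: cross terms: (4*-15 - 5*-35)=115, (5*17 - 22*-15)=415, (22*37 - 25*17)=389, (25*5 - -32*37)=1309, (-32*-35 - 4*5)=1100; twice the area = |3328| = 3328; area = 1664; answer 1664
Step 2: U1 = 1664; threaded value p + q = 1665; r = 17; a(2) = -3*(48) - 3*(17) = -195; iterating: a(2)=-195, a(3)=441, a(4)=-738, a(5)=891, a(6)=-459, a(7)=-1296, a(8)=5265, a(9)=-11907, a(10)=19926, a(11)=-24057, a(12)=12393, a(13)=34992, a(14)=-142155, a(15)=321489, a(16)=-538002, a(17)=649539; answer 649539
Step 3: U2 = 649539; c = -4; 7*(-4)^2 + 2*(-4)^1 - 5 = (112) + (-8) + (-5) = 99; answer 99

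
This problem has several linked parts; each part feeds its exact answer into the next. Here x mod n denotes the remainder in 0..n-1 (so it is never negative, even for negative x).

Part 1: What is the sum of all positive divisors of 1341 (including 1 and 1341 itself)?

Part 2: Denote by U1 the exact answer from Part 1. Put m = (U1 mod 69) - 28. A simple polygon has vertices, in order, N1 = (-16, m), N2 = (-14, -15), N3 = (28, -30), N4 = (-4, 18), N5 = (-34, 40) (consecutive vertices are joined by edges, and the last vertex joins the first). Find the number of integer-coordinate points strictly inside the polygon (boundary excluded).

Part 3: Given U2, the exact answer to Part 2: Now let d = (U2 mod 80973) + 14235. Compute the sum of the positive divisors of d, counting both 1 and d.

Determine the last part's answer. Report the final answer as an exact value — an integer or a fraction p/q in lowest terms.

24300

Part 1: 1341 = 3^2 * 149; sigma = (1 + 3 + 9) * (1 + 149) = 13 * 150 = 1950; answer 1950
Part 2: U1 = 1950; m = -10; cross terms: (-16*-15 - -14*-10)=100, (-14*-30 - 28*-15)=840, (28*18 - -4*-30)=384, (-4*40 - -34*18)=452, (-34*-10 - -16*40)=980; twice the area = |2756| = 2756; area = 1378; boundary points = 1 + 3 + 16 + 2 + 2 = 24; strictly interior points = area - boundary/2 + 1 = 1367; answer 1367
Part 3: U2 = 1367; d = 15602; 15602 = 2 * 29 * 269; sigma = (1 + 2) * (1 + 29) * (1 + 269) = 3 * 30 * 270 = 24300; answer 24300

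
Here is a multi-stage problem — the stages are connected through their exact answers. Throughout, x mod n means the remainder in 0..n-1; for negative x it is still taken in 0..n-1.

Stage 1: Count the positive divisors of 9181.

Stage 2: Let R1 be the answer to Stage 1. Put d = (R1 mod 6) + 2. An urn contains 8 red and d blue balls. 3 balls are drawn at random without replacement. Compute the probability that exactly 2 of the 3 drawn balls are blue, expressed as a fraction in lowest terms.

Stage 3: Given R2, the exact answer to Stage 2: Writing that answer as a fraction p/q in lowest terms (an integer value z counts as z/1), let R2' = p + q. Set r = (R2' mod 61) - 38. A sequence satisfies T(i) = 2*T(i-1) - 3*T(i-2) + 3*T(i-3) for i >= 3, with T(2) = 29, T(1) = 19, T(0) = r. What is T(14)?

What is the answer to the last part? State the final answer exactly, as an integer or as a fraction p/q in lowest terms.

-3496

Stage 1: 9181 is prime, so its only divisors are 1 and 9181; count = 2; answer 2
Stage 2: R1 = 2; d = 4; total draws C(12,3) = 220; favorable C(4,2)*C(8,1) = 48; P = 12/55; answer 12/55
Stage 3: R2 = 12/55; threaded value p + q = 67; r = -32; T(3) = 2*(29) - 3*(19) + 3*(-32) = -95; iterating: T(3)=-95, T(4)=-220, T(5)=-68, T(6)=239, T(7)=22, T(8)=-877, T(9)=-1103, T(10)=491, T(11)=1660, T(12)=-1462, T(13)=-6431, T(14)=-3496; answer -3496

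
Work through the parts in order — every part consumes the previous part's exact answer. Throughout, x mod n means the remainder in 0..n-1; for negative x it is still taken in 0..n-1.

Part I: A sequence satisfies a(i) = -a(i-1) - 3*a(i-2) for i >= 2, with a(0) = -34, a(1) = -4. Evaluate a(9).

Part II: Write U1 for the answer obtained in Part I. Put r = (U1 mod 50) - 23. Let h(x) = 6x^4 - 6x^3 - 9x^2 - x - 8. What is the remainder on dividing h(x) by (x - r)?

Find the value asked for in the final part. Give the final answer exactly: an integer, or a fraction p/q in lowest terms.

Part I: a(2) = -1*(-4) - 3*(-34) = 106; iterating: a(2)=106, a(3)=-94, a(4)=-224, a(5)=506, a(6)=166, a(7)=-1684, a(8)=1186, a(9)=3866; answer 3866
Part II: U1 = 3866; r = -7; remainder = value at the root: 6*(-7)^4 - 6*(-7)^3 - 9*(-7)^2 - 1*(-7)^1 - 8 = (14406) + (2058) + (-441) + (7) + (-8) = 16022; answer 16022

16022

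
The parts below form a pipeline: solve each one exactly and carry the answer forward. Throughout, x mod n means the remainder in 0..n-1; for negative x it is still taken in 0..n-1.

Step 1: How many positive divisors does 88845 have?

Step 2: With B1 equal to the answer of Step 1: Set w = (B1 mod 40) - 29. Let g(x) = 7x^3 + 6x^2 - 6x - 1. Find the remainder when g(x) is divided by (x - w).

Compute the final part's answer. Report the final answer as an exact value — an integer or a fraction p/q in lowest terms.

-62056

Step 1: 88845 = 3 * 5 * 5923; number of divisors = (1+1) * (1+1) * (1+1) = 8; answer 8
Step 2: B1 = 8; w = -21; remainder = value at the root: 7*(-21)^3 + 6*(-21)^2 - 6*(-21)^1 - 1 = (-64827) + (2646) + (126) + (-1) = -62056; answer -62056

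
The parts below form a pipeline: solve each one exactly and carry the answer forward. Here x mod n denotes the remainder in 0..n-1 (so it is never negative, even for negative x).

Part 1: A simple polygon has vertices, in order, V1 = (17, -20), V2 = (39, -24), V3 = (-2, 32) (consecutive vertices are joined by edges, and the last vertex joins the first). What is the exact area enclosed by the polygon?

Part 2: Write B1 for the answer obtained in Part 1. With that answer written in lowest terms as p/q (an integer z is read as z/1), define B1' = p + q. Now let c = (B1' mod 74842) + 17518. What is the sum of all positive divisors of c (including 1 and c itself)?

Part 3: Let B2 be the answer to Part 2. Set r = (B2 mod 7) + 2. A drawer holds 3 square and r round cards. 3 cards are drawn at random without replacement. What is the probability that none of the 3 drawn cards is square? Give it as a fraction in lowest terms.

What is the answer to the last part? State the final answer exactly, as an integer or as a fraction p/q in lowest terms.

5/21

Part 1: cross terms: (17*-24 - 39*-20)=372, (39*32 - -2*-24)=1200, (-2*-20 - 17*32)=-504; twice the area = |1068| = 1068; area = 534; answer 534
Part 2: B1 = 534; threaded value p + q = 535; c = 18053; 18053 = 7 * 2579; sigma = (1 + 7) * (1 + 2579) = 8 * 2580 = 20640; answer 20640
Part 3: B2 = 20640; r = 6; total draws C(9,3) = 84; favorable C(6,3) = 20; P = 5/21; answer 5/21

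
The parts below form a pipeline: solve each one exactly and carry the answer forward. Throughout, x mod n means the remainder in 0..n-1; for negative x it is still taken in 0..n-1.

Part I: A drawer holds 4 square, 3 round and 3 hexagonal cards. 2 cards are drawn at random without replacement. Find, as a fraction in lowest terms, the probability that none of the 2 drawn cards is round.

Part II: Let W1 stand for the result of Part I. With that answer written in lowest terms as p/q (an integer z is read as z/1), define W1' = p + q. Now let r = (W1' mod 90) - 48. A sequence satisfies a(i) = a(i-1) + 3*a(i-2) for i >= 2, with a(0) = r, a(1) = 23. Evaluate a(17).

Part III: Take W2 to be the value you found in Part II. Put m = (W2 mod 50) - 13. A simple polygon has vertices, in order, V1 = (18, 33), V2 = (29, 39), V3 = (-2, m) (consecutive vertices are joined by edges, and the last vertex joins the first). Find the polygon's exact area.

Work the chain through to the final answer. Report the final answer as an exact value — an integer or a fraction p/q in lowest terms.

Part I: total draws C(10,2) = 45; favorable C(7,2) = 21; P = 7/15; answer 7/15
Part II: W1 = 7/15; threaded value p + q = 22; r = -26; a(2) = 1*(23) + 3*(-26) = -55; iterating: a(2)=-55, a(3)=14, a(4)=-151, a(5)=-109, a(6)=-562, a(7)=-889, a(8)=-2575, a(9)=-5242, a(10)=-12967, a(11)=-28693, a(12)=-67594, a(13)=-153673, a(14)=-356455, a(15)=-817474, a(16)=-1886839, a(17)=-4339261; answer -4339261
Part III: W2 = -4339261; m = 26; cross terms: (18*39 - 29*33)=-255, (29*26 - -2*39)=832, (-2*33 - 18*26)=-534; twice the area = |43| = 43; area = 43/2; answer 43/2

43/2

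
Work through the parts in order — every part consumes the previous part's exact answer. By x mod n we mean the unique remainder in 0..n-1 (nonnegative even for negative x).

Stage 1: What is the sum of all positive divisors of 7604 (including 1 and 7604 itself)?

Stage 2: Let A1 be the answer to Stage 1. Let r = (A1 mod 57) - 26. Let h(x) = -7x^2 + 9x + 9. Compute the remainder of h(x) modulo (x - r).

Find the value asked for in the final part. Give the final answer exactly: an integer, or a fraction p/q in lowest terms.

-271

Stage 1: 7604 = 2^2 * 1901; sigma = (1 + 2 + 4) * (1 + 1901) = 7 * 1902 = 13314; answer 13314
Stage 2: A1 = 13314; r = 7; remainder = value at the root: -7*(7)^2 + 9*(7)^1 + 9 = (-343) + (63) + (9) = -271; answer -271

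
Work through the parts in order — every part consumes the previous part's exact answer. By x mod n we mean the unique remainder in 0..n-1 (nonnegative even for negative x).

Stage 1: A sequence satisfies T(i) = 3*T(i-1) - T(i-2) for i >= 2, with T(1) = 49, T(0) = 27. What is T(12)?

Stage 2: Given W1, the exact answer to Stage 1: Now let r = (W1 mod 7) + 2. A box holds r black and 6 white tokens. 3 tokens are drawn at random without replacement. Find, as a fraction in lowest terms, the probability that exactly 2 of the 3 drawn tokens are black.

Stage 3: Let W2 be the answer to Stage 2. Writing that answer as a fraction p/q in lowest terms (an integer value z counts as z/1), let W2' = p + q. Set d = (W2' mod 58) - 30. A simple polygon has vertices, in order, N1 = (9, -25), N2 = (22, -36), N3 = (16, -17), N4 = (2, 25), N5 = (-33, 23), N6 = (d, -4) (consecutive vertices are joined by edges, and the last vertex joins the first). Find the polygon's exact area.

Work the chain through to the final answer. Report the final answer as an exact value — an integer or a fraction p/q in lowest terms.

Stage 1: T(2) = 3*(49) - 1*(27) = 120; iterating: T(2)=120, T(3)=311, T(4)=813, T(5)=2128, T(6)=5571, T(7)=14585, T(8)=38184, T(9)=99967, T(10)=261717, T(11)=685184, T(12)=1793835; answer 1793835
Stage 2: W1 = 1793835; r = 3; total draws C(9,3) = 84; favorable C(3,2)*C(6,1) = 18; P = 3/14; answer 3/14
Stage 3: W2 = 3/14; threaded value p + q = 17; d = -13; cross terms: (9*-36 - 22*-25)=226, (22*-17 - 16*-36)=202, (16*25 - 2*-17)=434, (2*23 - -33*25)=871, (-33*-4 - -13*23)=431, (-13*-25 - 9*-4)=361; twice the area = |2525| = 2525; area = 2525/2; answer 2525/2

2525/2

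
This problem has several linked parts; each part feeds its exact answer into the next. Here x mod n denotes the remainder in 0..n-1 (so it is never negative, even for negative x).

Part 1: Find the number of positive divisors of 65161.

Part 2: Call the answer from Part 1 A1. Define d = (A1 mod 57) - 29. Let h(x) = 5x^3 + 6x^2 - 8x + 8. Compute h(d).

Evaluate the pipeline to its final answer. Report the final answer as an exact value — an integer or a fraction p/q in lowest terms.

-74167

Part 1: 65161 = 17 * 3833; number of divisors = (1+1) * (1+1) = 4; answer 4
Part 2: A1 = 4; d = -25; 5*(-25)^3 + 6*(-25)^2 - 8*(-25)^1 + 8 = (-78125) + (3750) + (200) + (8) = -74167; answer -74167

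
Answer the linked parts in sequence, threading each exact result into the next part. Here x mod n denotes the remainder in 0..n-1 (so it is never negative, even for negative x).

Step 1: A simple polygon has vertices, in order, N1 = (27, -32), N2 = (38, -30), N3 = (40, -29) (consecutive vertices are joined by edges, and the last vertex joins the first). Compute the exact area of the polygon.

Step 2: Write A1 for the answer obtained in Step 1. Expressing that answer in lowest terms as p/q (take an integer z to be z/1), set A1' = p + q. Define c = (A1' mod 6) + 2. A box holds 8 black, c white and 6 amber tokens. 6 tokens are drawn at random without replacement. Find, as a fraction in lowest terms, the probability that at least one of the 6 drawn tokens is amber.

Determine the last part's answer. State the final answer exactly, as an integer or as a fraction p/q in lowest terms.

2118/2261

Step 1: cross terms: (27*-30 - 38*-32)=406, (38*-29 - 40*-30)=98, (40*-32 - 27*-29)=-497; twice the area = |7| = 7; area = 7/2; answer 7/2
Step 2: A1 = 7/2; threaded value p + q = 9; c = 5; total draws C(19,6) = 27132; complement C(13,6) = 1716; favorable 27132 - 1716 = 25416; P = 2118/2261; answer 2118/2261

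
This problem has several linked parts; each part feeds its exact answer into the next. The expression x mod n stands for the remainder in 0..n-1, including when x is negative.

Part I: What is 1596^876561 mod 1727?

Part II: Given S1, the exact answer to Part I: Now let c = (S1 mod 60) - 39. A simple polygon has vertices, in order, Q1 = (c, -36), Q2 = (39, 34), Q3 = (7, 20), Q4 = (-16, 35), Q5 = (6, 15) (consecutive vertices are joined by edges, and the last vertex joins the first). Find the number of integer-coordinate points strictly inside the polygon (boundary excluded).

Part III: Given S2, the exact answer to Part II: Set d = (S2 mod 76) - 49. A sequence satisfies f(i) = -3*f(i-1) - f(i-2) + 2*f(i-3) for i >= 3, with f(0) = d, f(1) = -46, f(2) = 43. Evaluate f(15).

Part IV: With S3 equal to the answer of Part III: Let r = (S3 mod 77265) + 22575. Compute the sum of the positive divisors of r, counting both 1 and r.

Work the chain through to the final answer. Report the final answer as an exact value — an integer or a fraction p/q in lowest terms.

Part I: squarings mod 1727: 1596^1=1596, 1596^2=1618, 1596^4=1519, 1596^8=89, 1596^16=1013, 1596^32=331, 1596^64=760, 1596^128=782, 1596^256=166, 1596^512=1651, 1596^1024=595, 1596^2048=1717, 1596^4096=100, 1596^8192=1365, 1596^16384=1519, 1596^32768=89, 1596^65536=1013, 1596^131072=331, 1596^262144=760, 1596^524288=782; 1596^876561 = 1596^1 * 1596^16 * 1596^8192 * 1596^16384 * 1596^65536 * 1596^262144 * 1596^524288 = 1354 (mod 1727); answer 1354
Part II: S1 = 1354; c = -5; cross terms: (-5*34 - 39*-36)=1234, (39*20 - 7*34)=542, (7*35 - -16*20)=565, (-16*15 - 6*35)=-450, (6*-36 - -5*15)=-141; twice the area = |1750| = 1750; area = 875; boundary points = 2 + 2 + 1 + 2 + 1 = 8; strictly interior points = area - boundary/2 + 1 = 872; answer 872
Part III: S2 = 872; d = -13; f(3) = -3*(43) - 1*(-46) + 2*(-13) = -109; iterating: f(3)=-109, f(4)=192, f(5)=-381, f(6)=733, f(7)=-1434, f(8)=2807, f(9)=-5521, f(10)=10888, f(11)=-21529, f(12)=42657, f(13)=-84666, f(14)=168283, f(15)=-334869; answer -334869
Part IV: S3 = -334869; r = 74031; 74031 = 3 * 24677; sigma = (1 + 3) * (1 + 24677) = 4 * 24678 = 98712; answer 98712

98712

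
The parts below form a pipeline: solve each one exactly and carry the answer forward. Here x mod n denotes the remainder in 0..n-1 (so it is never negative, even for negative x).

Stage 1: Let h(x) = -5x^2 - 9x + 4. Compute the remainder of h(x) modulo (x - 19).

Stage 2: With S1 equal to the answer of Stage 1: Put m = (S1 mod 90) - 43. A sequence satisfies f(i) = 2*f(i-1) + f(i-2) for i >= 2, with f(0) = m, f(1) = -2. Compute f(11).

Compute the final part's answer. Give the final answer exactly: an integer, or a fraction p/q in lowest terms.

-94712

Stage 1: remainder = value at the root: -5*(19)^2 - 9*(19)^1 + 4 = (-1805) + (-171) + (4) = -1972; answer -1972
Stage 2: S1 = -1972; m = -35; f(2) = 2*(-2) + 1*(-35) = -39; iterating: f(2)=-39, f(3)=-80, f(4)=-199, f(5)=-478, f(6)=-1155, f(7)=-2788, f(8)=-6731, f(9)=-16250, f(10)=-39231, f(11)=-94712; answer -94712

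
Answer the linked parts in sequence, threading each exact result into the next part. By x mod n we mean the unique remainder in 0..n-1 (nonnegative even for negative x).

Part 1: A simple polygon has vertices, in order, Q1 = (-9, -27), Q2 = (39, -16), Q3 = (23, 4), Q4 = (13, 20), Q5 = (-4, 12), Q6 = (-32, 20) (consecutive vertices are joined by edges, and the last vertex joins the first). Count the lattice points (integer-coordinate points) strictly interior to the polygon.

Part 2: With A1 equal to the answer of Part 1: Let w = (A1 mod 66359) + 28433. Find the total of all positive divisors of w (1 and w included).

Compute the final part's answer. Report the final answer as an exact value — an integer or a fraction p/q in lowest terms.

54264

Part 1: cross terms: (-9*-16 - 39*-27)=1197, (39*4 - 23*-16)=524, (23*20 - 13*4)=408, (13*12 - -4*20)=236, (-4*20 - -32*12)=304, (-32*-27 - -9*20)=1044; twice the area = |3713| = 3713; area = 3713/2; boundary points = 1 + 4 + 2 + 1 + 4 + 1 = 13; strictly interior points = area - boundary/2 + 1 = 1851; answer 1851
Part 2: A1 = 1851; w = 30284; 30284 = 2^2 * 67 * 113; sigma = (1 + 2 + 4) * (1 + 67) * (1 + 113) = 7 * 68 * 114 = 54264; answer 54264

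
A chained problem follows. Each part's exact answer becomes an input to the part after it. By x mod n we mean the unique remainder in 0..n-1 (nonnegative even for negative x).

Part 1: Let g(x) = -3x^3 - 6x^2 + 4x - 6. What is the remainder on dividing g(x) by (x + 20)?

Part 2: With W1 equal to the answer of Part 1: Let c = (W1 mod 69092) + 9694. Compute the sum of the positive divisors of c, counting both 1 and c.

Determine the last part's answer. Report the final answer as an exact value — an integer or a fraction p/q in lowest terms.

Part 1: remainder = value at the root: -3*(-20)^3 - 6*(-20)^2 + 4*(-20)^1 - 6 = (24000) + (-2400) + (-80) + (-6) = 21514; answer 21514
Part 2: W1 = 21514; c = 31208; 31208 = 2^3 * 47 * 83; sigma = (1 + 2 + 4 + 8) * (1 + 47) * (1 + 83) = 15 * 48 * 84 = 60480; answer 60480

60480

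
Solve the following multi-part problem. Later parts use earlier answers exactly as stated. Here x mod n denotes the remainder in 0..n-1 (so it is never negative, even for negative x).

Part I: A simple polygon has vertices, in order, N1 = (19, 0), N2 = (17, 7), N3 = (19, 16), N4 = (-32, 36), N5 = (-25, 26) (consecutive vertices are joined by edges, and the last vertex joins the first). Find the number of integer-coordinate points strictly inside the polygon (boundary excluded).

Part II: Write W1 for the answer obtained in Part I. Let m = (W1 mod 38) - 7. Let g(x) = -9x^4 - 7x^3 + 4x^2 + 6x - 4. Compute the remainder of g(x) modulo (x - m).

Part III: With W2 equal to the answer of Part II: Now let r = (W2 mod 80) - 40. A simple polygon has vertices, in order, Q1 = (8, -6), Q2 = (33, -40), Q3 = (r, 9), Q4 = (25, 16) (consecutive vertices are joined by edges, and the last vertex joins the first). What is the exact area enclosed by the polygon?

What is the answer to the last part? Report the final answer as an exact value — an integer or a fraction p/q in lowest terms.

388

Part I: cross terms: (19*7 - 17*0)=133, (17*16 - 19*7)=139, (19*36 - -32*16)=1196, (-32*26 - -25*36)=68, (-25*0 - 19*26)=-494; twice the area = |1042| = 1042; area = 521; boundary points = 1 + 1 + 1 + 1 + 2 = 6; strictly interior points = area - boundary/2 + 1 = 519; answer 519
Part II: W1 = 519; m = 18; remainder = value at the root: -9*(18)^4 - 7*(18)^3 + 4*(18)^2 + 6*(18)^1 - 4 = (-944784) + (-40824) + (1296) + (108) + (-4) = -984208; answer -984208
Part III: W2 = -984208; r = -8; cross terms: (8*-40 - 33*-6)=-122, (33*9 - -8*-40)=-23, (-8*16 - 25*9)=-353, (25*-6 - 8*16)=-278; twice the area = |-776| = 776; area = 388; answer 388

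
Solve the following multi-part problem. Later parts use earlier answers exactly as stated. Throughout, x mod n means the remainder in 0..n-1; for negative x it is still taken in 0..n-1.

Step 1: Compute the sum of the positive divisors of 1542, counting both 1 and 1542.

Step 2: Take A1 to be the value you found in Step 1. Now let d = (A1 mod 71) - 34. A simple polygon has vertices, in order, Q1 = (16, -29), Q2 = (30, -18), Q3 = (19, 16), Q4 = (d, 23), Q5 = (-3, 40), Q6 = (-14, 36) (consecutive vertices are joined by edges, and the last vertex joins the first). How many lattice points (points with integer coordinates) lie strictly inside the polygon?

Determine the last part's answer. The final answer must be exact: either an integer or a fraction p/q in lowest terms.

Step 1: 1542 = 2 * 3 * 257; sigma = (1 + 2) * (1 + 3) * (1 + 257) = 3 * 4 * 258 = 3096; answer 3096
Step 2: A1 = 3096; d = 9; cross terms: (16*-18 - 30*-29)=582, (30*16 - 19*-18)=822, (19*23 - 9*16)=293, (9*40 - -3*23)=429, (-3*36 - -14*40)=452, (-14*-29 - 16*36)=-170; twice the area = |2408| = 2408; area = 1204; boundary points = 1 + 1 + 1 + 1 + 1 + 5 = 10; strictly interior points = area - boundary/2 + 1 = 1200; answer 1200

1200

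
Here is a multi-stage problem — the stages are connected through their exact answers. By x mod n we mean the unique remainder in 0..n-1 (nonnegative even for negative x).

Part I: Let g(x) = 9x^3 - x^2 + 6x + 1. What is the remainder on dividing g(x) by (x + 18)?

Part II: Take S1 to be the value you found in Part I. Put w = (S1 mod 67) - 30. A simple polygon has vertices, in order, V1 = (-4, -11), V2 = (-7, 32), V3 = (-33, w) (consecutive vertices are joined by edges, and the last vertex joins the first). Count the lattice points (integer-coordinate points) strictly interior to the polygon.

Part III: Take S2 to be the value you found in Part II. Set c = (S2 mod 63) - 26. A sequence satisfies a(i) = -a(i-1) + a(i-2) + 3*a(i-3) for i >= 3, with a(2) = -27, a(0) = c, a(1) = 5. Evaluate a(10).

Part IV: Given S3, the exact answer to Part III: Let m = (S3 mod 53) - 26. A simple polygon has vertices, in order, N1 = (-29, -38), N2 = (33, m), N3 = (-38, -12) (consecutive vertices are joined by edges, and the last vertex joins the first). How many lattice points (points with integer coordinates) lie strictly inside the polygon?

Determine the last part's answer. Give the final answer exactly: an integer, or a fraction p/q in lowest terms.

Part I: remainder = value at the root: 9*(-18)^3 - 1*(-18)^2 + 6*(-18)^1 + 1 = (-52488) + (-324) + (-108) + (1) = -52919; answer -52919
Part II: S1 = -52919; w = -19; cross terms: (-4*32 - -7*-11)=-205, (-7*-19 - -33*32)=1189, (-33*-11 - -4*-19)=287; twice the area = |1271| = 1271; area = 1271/2; boundary points = 1 + 1 + 1 = 3; strictly interior points = area - boundary/2 + 1 = 635; answer 635
Part III: S2 = 635; c = -21; a(3) = -1*(-27) + 1*(5) + 3*(-21) = -31; iterating: a(3)=-31, a(4)=19, a(5)=-131, a(6)=57, a(7)=-131, a(8)=-205, a(9)=245, a(10)=-843; answer -843
Part IV: S3 = -843; m = -21; cross terms: (-29*-21 - 33*-38)=1863, (33*-12 - -38*-21)=-1194, (-38*-38 - -29*-12)=1096; twice the area = |1765| = 1765; area = 1765/2; boundary points = 1 + 1 + 1 = 3; strictly interior points = area - boundary/2 + 1 = 882; answer 882

882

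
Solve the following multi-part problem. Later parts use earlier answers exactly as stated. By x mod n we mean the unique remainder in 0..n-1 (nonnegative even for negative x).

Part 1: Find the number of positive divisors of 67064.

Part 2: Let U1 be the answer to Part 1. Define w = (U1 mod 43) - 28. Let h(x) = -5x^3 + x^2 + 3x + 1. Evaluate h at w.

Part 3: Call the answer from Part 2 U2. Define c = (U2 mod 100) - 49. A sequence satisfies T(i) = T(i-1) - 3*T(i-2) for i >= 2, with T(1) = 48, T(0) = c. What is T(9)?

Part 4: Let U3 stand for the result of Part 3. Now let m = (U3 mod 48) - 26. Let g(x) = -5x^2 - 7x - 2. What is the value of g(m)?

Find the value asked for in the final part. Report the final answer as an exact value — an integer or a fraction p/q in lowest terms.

-3200

Part 1: 67064 = 2^3 * 83 * 101; number of divisors = (3+1) * (1+1) * (1+1) = 16; answer 16
Part 2: U1 = 16; w = -12; -5*(-12)^3 + 1*(-12)^2 + 3*(-12)^1 + 1 = (8640) + (144) + (-36) + (1) = 8749; answer 8749
Part 3: U2 = 8749; c = 0; T(2) = 1*(48) - 3*(0) = 48; iterating: T(2)=48, T(3)=-96, T(4)=-240, T(5)=48, T(6)=768, T(7)=624, T(8)=-1680, T(9)=-3552; answer -3552
Part 4: U3 = -3552; m = -26; -5*(-26)^2 - 7*(-26)^1 - 2 = (-3380) + (182) + (-2) = -3200; answer -3200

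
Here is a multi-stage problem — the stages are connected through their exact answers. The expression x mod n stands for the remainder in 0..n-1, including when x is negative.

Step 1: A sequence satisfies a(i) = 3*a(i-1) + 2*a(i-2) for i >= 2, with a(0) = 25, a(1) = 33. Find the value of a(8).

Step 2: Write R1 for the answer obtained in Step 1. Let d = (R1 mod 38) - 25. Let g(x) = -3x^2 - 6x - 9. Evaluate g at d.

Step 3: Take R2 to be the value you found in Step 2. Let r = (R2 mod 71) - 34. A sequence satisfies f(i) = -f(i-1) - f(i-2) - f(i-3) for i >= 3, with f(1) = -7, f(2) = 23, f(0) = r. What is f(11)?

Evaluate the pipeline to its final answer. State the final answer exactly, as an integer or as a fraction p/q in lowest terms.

Step 1: a(2) = 3*(33) + 2*(25) = 149; iterating: a(2)=149, a(3)=513, a(4)=1837, a(5)=6537, a(6)=23285, a(7)=82929, a(8)=295357; answer 295357
Step 2: R1 = 295357; d = -4; -3*(-4)^2 - 6*(-4)^1 - 9 = (-48) + (24) + (-9) = -33; answer -33
Step 3: R2 = -33; r = 4; f(3) = -1*(23) - 1*(-7) - 1*(4) = -20; iterating: f(3)=-20, f(4)=4, f(5)=-7, f(6)=23, f(7)=-20, f(8)=4, f(9)=-7, f(10)=23, f(11)=-20; answer -20

-20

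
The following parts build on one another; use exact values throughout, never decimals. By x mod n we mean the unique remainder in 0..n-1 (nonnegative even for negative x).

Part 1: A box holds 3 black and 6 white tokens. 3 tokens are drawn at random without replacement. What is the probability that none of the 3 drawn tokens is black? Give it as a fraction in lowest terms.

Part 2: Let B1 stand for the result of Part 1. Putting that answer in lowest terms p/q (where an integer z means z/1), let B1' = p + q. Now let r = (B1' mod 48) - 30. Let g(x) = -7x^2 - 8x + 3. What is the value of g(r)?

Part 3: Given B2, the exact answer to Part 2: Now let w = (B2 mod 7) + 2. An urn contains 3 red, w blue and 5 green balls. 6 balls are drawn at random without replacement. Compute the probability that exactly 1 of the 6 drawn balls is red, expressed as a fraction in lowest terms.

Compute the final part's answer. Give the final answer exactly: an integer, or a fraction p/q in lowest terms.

Part 1: total draws C(9,3) = 84; favorable C(6,3) = 20; P = 5/21; answer 5/21
Part 2: B1 = 5/21; threaded value p + q = 26; r = -4; -7*(-4)^2 - 8*(-4)^1 + 3 = (-112) + (32) + (3) = -77; answer -77
Part 3: B2 = -77; w = 2; total draws C(10,6) = 210; favorable C(3,1)*C(7,5) = 63; P = 3/10; answer 3/10

3/10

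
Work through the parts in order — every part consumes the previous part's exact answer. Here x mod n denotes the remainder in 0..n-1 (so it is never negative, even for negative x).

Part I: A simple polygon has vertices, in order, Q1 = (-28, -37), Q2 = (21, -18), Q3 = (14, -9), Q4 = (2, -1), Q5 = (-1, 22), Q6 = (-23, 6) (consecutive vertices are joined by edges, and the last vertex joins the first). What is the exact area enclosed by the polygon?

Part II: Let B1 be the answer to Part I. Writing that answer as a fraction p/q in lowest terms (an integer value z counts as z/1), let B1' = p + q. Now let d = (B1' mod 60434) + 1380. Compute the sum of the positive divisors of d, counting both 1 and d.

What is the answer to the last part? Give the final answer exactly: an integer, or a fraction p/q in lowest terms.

Part I: cross terms: (-28*-18 - 21*-37)=1281, (21*-9 - 14*-18)=63, (14*-1 - 2*-9)=4, (2*22 - -1*-1)=43, (-1*6 - -23*22)=500, (-23*-37 - -28*6)=1019; twice the area = |2910| = 2910; area = 1455; answer 1455
Part II: B1 = 1455; threaded value p + q = 1456; d = 2836; 2836 = 2^2 * 709; sigma = (1 + 2 + 4) * (1 + 709) = 7 * 710 = 4970; answer 4970

4970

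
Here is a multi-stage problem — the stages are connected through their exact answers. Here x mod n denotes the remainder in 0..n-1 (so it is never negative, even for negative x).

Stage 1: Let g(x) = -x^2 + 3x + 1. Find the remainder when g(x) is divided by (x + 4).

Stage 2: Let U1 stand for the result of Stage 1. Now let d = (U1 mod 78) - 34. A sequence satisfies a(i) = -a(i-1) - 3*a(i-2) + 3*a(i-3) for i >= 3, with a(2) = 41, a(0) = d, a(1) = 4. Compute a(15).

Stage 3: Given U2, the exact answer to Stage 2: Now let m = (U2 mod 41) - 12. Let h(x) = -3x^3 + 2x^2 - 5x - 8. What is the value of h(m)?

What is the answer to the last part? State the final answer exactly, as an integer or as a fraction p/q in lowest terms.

-86

Stage 1: remainder = value at the root: -1*(-4)^2 + 3*(-4)^1 + 1 = (-16) + (-12) + (1) = -27; answer -27
Stage 2: U1 = -27; d = 17; a(3) = -1*(41) - 3*(4) + 3*(17) = -2; iterating: a(3)=-2, a(4)=-109, a(5)=238, a(6)=83, a(7)=-1124, a(8)=1589, a(9)=2032, a(10)=-10171, a(11)=8842, a(12)=27767, a(13)=-84806, a(14)=28031, a(15)=309688; answer 309688
Stage 3: U2 = 309688; m = 3; -3*(3)^3 + 2*(3)^2 - 5*(3)^1 - 8 = (-81) + (18) + (-15) + (-8) = -86; answer -86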